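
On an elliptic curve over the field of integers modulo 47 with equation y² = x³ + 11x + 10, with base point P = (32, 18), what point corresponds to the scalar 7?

Repeated addition: build up to 7P.
2P: tangent at (32, 18): λ = (3·32² + 11)/(2·18) ≡ 28/36. 36⁻¹ ≡ 17 (mod 47) since 36·17 = 612 ≡ 1, so λ ≡ 28·17 ≡ 6.
  x = λ² - 32 - 32 = 36 - 64 ≡ 19; y = λ·(32 - 19) - 18 ≡ 13. → (19, 13)
3P: (19, 13) + (32, 18). λ = (18 - 13)/(32 - 19) ≡ 5/13 mod 47. 13⁻¹ ≡ 29 (mod 47), so λ ≡ 4.
  x = λ² - 19 - 32 = 16 - 51 ≡ 12; y = λ·(19 - 12) - 13 ≡ 15. → (12, 15)
4P: (12, 15) + (32, 18). λ = (18 - 15)/(32 - 12) ≡ 3/20 mod 47. 20⁻¹ ≡ 40 (mod 47), so λ ≡ 26.
  x = λ² - 12 - 32 = 676 - 44 ≡ 21; y = λ·(12 - 21) - 15 ≡ 33. → (21, 33)
5P: (21, 33) + (32, 18). λ = (18 - 33)/(32 - 21) ≡ 32/11 mod 47. 11⁻¹ ≡ 30 (mod 47), so λ ≡ 20.
  x = λ² - 21 - 32 = 400 - 53 ≡ 18; y = λ·(21 - 18) - 33 ≡ 27. → (18, 27)
6P: (18, 27) + (32, 18). λ = (18 - 27)/(32 - 18) ≡ 38/14 mod 47. 14⁻¹ ≡ 37 (mod 47), so λ ≡ 43.
  x = λ² - 18 - 32 = 1849 - 50 ≡ 13; y = λ·(18 - 13) - 27 ≡ 0. → (13, 0)
7P: (13, 0) + (32, 18). λ = (18 - 0)/(32 - 13) ≡ 18/19 mod 47. 19⁻¹ ≡ 5 (mod 47), so λ ≡ 43.
  x = λ² - 13 - 32 = 1849 - 45 ≡ 18; y = λ·(13 - 18) - 0 ≡ 20. → (18, 20)

(18, 20)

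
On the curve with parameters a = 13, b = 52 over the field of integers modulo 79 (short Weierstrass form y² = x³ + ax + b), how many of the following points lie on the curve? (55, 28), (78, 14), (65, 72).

2

(55, 28): 28² ≡ 73, rhs ≡ 57 → off.
(78, 14): 14² ≡ 38, rhs ≡ 38 → on.
(65, 72): 72² ≡ 49, rhs ≡ 49 → on.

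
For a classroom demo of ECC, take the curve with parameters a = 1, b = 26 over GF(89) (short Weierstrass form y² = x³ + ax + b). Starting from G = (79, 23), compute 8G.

Double-and-add on 8 = (1000)₂. Start with G = (79, 23) for the leading 1-bit.
double: tangent at (79, 23): λ = (3·79² + 1)/(2·23) ≡ 34/46. 46⁻¹ ≡ 60 (mod 89) since 46·60 = 2760 ≡ 1, so λ ≡ 34·60 ≡ 82.
  x = λ² - 79 - 79 = 6724 - 158 ≡ 69; y = λ·(79 - 69) - 23 ≡ 85. → (69, 85)
double: tangent at (69, 85): λ = (3·69² + 1)/(2·85) ≡ 44/81. 81⁻¹ ≡ 11 (mod 89), so λ ≡ 44·11 ≡ 39.
  x = λ² - 69 - 69 = 1521 - 138 ≡ 48; y = λ·(69 - 48) - 85 ≡ 22. → (48, 22)
double: tangent at (48, 22): λ = (3·48² + 1)/(2·22) ≡ 60/44. 44⁻¹ ≡ 87 (mod 89) since 44·87 = 3828 ≡ 1, so λ ≡ 60·87 ≡ 58.
  x = λ² - 48 - 48 = 3364 - 96 ≡ 64; y = λ·(48 - 64) - 22 ≡ 29. → (64, 29)

(64, 29)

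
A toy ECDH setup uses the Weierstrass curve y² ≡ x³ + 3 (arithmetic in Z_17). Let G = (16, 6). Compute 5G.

(3, 8)

Repeated addition: build up to 5G.
2G: tangent at (16, 6): λ = (3·16² + 0)/(2·6) ≡ 3/12. 12⁻¹ ≡ 10 (mod 17), so λ ≡ 3·10 ≡ 13.
  x = λ² - 16 - 16 = 169 - 32 ≡ 1; y = λ·(16 - 1) - 6 ≡ 2. → (1, 2)
3G: (1, 2) + (16, 6). λ = (6 - 2)/(16 - 1) ≡ 4/15 mod 17. 15⁻¹ ≡ 8 (mod 17), so λ ≡ 15.
  x = λ² - 1 - 16 = 225 - 17 ≡ 4; y = λ·(1 - 4) - 2 ≡ 4. → (4, 4)
4G: (4, 4) + (16, 6). λ = (6 - 4)/(16 - 4) ≡ 2/12 mod 17. 12⁻¹ ≡ 10 (mod 17), so λ ≡ 3.
  x = λ² - 4 - 16 = 9 - 20 ≡ 6; y = λ·(4 - 6) - 4 ≡ 7. → (6, 7)
5G: (6, 7) + (16, 6). λ = (6 - 7)/(16 - 6) ≡ 16/10 mod 17. 10⁻¹ ≡ 12 (mod 17), so λ ≡ 5.
  x = λ² - 6 - 16 = 25 - 22 ≡ 3; y = λ·(6 - 3) - 7 ≡ 8. → (3, 8)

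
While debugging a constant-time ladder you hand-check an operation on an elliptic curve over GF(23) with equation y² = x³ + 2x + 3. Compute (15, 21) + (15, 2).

The two points share x = 15 and their y-coordinates satisfy 21 + 2 ≡ 0 (mod 23), so they are inverses. Their sum is O.

O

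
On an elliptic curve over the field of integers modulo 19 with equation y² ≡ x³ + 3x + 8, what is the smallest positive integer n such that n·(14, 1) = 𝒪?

5

2P: tangent at (14, 1): λ = (3·14² + 3)/(2·1) ≡ 2/2. 2⁻¹ ≡ 10 (mod 19) since 2·10 = 20 ≡ 1, so λ ≡ 2·10 ≡ 1.
  x = λ² - 14 - 14 = 1 - 28 ≡ 11; y = λ·(14 - 11) - 1 ≡ 2. → (11, 2)
3P: (11, 2) + (14, 1). λ = (1 - 2)/(14 - 11) ≡ 18/3 mod 19. 3⁻¹ ≡ 13 (mod 19), so λ ≡ 6.
  x = λ² - 11 - 14 = 36 - 25 ≡ 11; y = λ·(11 - 11) - 2 ≡ 17. → (11, 17)
4P: (11, 17) + (14, 1). λ = (1 - 17)/(14 - 11) ≡ 3/3 mod 19. 3⁻¹ ≡ 13 (mod 19), so λ ≡ 1.
  x = λ² - 11 - 14 = 1 - 25 ≡ 14; y = λ·(11 - 14) - 17 ≡ 18. → (14, 18)
5P: (14, 18) + (14, 1): same x and y₁ ≡ -y₂, so the sum is 𝒪.
5P = 𝒪, so the order is 5.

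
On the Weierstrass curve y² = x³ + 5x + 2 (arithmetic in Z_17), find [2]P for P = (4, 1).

tangent at (4, 1): λ = (3·4² + 5)/(2·1) ≡ 2/2. 2⁻¹ ≡ 9 (mod 17) since 2·9 = 18 ≡ 1, so λ ≡ 2·9 ≡ 1.
  x = λ² - 4 - 4 = 1 - 8 ≡ 10; y = λ·(4 - 10) - 1 ≡ 10. → (10, 10)

(10, 10)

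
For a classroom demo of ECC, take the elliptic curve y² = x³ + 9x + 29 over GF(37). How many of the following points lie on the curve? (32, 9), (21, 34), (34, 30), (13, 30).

3

(32, 9): 9² ≡ 7, rhs ≡ 7 → on.
(21, 34): 34² ≡ 9, rhs ≡ 7 → off.
(34, 30): 30² ≡ 12, rhs ≡ 12 → on.
(13, 30): 30² ≡ 12, rhs ≡ 12 → on.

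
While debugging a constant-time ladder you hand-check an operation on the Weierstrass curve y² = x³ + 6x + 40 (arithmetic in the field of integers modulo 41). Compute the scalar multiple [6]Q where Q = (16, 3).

Double-and-add on 6 = (110)₂. Start with Q = (16, 3) for the leading 1-bit.
double: tangent at (16, 3): λ = (3·16² + 6)/(2·3) ≡ 36/6. 6⁻¹ ≡ 7 (mod 41), so λ ≡ 36·7 ≡ 6.
  x = λ² - 16 - 16 = 36 - 32 ≡ 4; y = λ·(16 - 4) - 3 ≡ 28. → (4, 28)
add Q: (4, 28) + (16, 3). λ = (3 - 28)/(16 - 4) ≡ 16/12 mod 41. 12⁻¹ ≡ 24 (mod 41) since 12·24 = 288 ≡ 1, so λ ≡ 15.
  x = λ² - 4 - 16 = 225 - 20 ≡ 0; y = λ·(4 - 0) - 28 ≡ 32. → (0, 32)
double: tangent at (0, 32): λ = (3·0² + 6)/(2·32) ≡ 6/23. 23⁻¹ ≡ 25 (mod 41) since 23·25 = 575 ≡ 1, so λ ≡ 6·25 ≡ 27.
  x = λ² - 0 - 0 = 729 - 0 ≡ 32; y = λ·(0 - 32) - 32 ≡ 6. → (32, 6)

(32, 6)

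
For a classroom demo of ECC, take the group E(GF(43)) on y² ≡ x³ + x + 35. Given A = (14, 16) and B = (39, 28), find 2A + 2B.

(4, 19)

First 2A:
Repeated addition: build up to 2A.
2A: tangent at (14, 16): λ = (3·14² + 1)/(2·16) ≡ 30/32. 32⁻¹ ≡ 39 (mod 43), so λ ≡ 30·39 ≡ 9.
  x = λ² - 14 - 14 = 81 - 28 ≡ 10; y = λ·(14 - 10) - 16 ≡ 20. → (10, 20)
2A = (10, 20).
Next 2B:
Repeated addition: build up to 2B.
2B: tangent at (39, 28): λ = (3·39² + 1)/(2·28) ≡ 6/13. 13⁻¹ ≡ 10 (mod 43), so λ ≡ 6·10 ≡ 17.
  x = λ² - 39 - 39 = 289 - 78 ≡ 39; y = λ·(39 - 39) - 28 ≡ 15. → (39, 15)
2B = (39, 15).
Finally 2A + 2B:
(10, 20) + (39, 15). λ = (15 - 20)/(39 - 10) ≡ 38/29 mod 43. 29⁻¹ ≡ 3 (mod 43), so λ ≡ 28.
  x = λ² - 10 - 39 = 784 - 49 ≡ 4; y = λ·(10 - 4) - 20 ≡ 19. → (4, 19)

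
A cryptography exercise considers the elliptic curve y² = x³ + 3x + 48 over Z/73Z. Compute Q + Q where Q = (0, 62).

(24, 1)

tangent at (0, 62): λ = (3·0² + 3)/(2·62) ≡ 3/51. 51⁻¹ ≡ 63 (mod 73), so λ ≡ 3·63 ≡ 43.
  x = λ² - 0 - 0 = 1849 - 0 ≡ 24; y = λ·(0 - 24) - 62 ≡ 1. → (24, 1)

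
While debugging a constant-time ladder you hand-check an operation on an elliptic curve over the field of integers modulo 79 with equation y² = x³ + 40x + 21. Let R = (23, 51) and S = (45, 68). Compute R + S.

(32, 39)

(23, 51) + (45, 68). λ = (68 - 51)/(45 - 23) ≡ 17/22 mod 79. 22⁻¹ ≡ 18 (mod 79), so λ ≡ 69.
  x = λ² - 23 - 45 = 4761 - 68 ≡ 32; y = λ·(23 - 32) - 51 ≡ 39. → (32, 39)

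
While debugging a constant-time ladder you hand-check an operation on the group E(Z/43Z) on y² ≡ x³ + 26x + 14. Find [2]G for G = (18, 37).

tangent at (18, 37): λ = (3·18² + 26)/(2·37) ≡ 9/31. 31⁻¹ ≡ 25 (mod 43) since 31·25 = 775 ≡ 1, so λ ≡ 9·25 ≡ 10.
  x = λ² - 18 - 18 = 100 - 36 ≡ 21; y = λ·(18 - 21) - 37 ≡ 19. → (21, 19)

(21, 19)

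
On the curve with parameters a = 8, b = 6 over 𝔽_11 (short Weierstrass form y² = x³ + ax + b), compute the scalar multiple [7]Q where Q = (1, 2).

(9, 2)

Repeated addition: build up to 7Q.
2Q: tangent at (1, 2): λ = (3·1² + 8)/(2·2) ≡ 0/4. 4⁻¹ ≡ 3 (mod 11) since 4·3 = 12 ≡ 1, so λ ≡ 0·3 ≡ 0.
  x = λ² - 1 - 1 = 0 - 2 ≡ 9; y = λ·(1 - 9) - 2 ≡ 9. → (9, 9)
3Q: (9, 9) + (1, 2). λ = (2 - 9)/(1 - 9) ≡ 4/3 mod 11. 3⁻¹ ≡ 4 (mod 11) since 3·4 = 12 ≡ 1, so λ ≡ 5.
  x = λ² - 9 - 1 = 25 - 10 ≡ 4; y = λ·(9 - 4) - 9 ≡ 5. → (4, 5)
4Q: (4, 5) + (1, 2). λ = (2 - 5)/(1 - 4) ≡ 8/8 mod 11. 8⁻¹ ≡ 7 (mod 11), so λ ≡ 1.
  x = λ² - 4 - 1 = 1 - 5 ≡ 7; y = λ·(4 - 7) - 5 ≡ 3. → (7, 3)
5Q: (7, 3) + (1, 2). λ = (2 - 3)/(1 - 7) ≡ 10/5 mod 11. 5⁻¹ ≡ 9 (mod 11) since 5·9 = 45 ≡ 1, so λ ≡ 2.
  x = λ² - 7 - 1 = 4 - 8 ≡ 7; y = λ·(7 - 7) - 3 ≡ 8. → (7, 8)
6Q: (7, 8) + (1, 2). λ = (2 - 8)/(1 - 7) ≡ 5/5 mod 11. 5⁻¹ ≡ 9 (mod 11) since 5·9 = 45 ≡ 1, so λ ≡ 1.
  x = λ² - 7 - 1 = 1 - 8 ≡ 4; y = λ·(7 - 4) - 8 ≡ 6. → (4, 6)
7Q: (4, 6) + (1, 2). λ = (2 - 6)/(1 - 4) ≡ 7/8 mod 11. 8⁻¹ ≡ 7 (mod 11) since 8·7 = 56 ≡ 1, so λ ≡ 5.
  x = λ² - 4 - 1 = 25 - 5 ≡ 9; y = λ·(4 - 9) - 6 ≡ 2. → (9, 2)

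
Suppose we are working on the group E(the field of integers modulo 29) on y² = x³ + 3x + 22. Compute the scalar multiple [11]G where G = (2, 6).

Double-and-add on 11 = (1011)₂. Start with G = (2, 6) for the leading 1-bit.
double: tangent at (2, 6): λ = (3·2² + 3)/(2·6) ≡ 15/12. 12⁻¹ ≡ 17 (mod 29), so λ ≡ 15·17 ≡ 23.
  x = λ² - 2 - 2 = 529 - 4 ≡ 3; y = λ·(2 - 3) - 6 ≡ 0. → (3, 0)
double: (3, 0) + (3, 0): same x and y₁ ≡ -y₂, so the sum is 𝒪.
add G: 𝒪 + (2, 6) = (2, 6) (identity).
double: tangent at (2, 6): λ = (3·2² + 3)/(2·6) ≡ 15/12. 12⁻¹ ≡ 17 (mod 29) since 12·17 = 204 ≡ 1, so λ ≡ 15·17 ≡ 23.
  x = λ² - 2 - 2 = 529 - 4 ≡ 3; y = λ·(2 - 3) - 6 ≡ 0. → (3, 0)
add G: (3, 0) + (2, 6). λ = (6 - 0)/(2 - 3) ≡ 6/28 mod 29. 28⁻¹ ≡ 28 (mod 29), so λ ≡ 23.
  x = λ² - 3 - 2 = 529 - 5 ≡ 2; y = λ·(3 - 2) - 0 ≡ 23. → (2, 23)

(2, 23)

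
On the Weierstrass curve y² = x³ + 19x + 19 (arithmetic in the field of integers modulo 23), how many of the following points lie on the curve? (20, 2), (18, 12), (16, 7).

(20, 2): 2² ≡ 4, rhs ≡ 4 → on.
(18, 12): 12² ≡ 6, rhs ≡ 6 → on.
(16, 7): 7² ≡ 3, rhs ≡ 3 → on.

3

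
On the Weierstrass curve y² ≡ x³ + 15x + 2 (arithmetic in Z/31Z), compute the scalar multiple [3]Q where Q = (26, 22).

(19, 27)

Repeated addition: build up to 3Q.
2Q: tangent at (26, 22): λ = (3·26² + 15)/(2·22) ≡ 28/13. 13⁻¹ ≡ 12 (mod 31) since 13·12 = 156 ≡ 1, so λ ≡ 28·12 ≡ 26.
  x = λ² - 26 - 26 = 676 - 52 ≡ 4; y = λ·(26 - 4) - 22 ≡ 23. → (4, 23)
3Q: (4, 23) + (26, 22). λ = (22 - 23)/(26 - 4) ≡ 30/22 mod 31. 22⁻¹ ≡ 24 (mod 31), so λ ≡ 7.
  x = λ² - 4 - 26 = 49 - 30 ≡ 19; y = λ·(4 - 19) - 23 ≡ 27. → (19, 27)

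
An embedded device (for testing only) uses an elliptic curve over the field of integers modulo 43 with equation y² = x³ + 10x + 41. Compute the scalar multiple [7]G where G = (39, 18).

(5, 42)

Repeated addition: build up to 7G.
2G: tangent at (39, 18): λ = (3·39² + 10)/(2·18) ≡ 15/36. 36⁻¹ ≡ 6 (mod 43), so λ ≡ 15·6 ≡ 4.
  x = λ² - 39 - 39 = 16 - 78 ≡ 24; y = λ·(39 - 24) - 18 ≡ 42. → (24, 42)
3G: (24, 42) + (39, 18). λ = (18 - 42)/(39 - 24) ≡ 19/15 mod 43. 15⁻¹ ≡ 23 (mod 43) since 15·23 = 345 ≡ 1, so λ ≡ 7.
  x = λ² - 24 - 39 = 49 - 63 ≡ 29; y = λ·(24 - 29) - 42 ≡ 9. → (29, 9)
4G: (29, 9) + (39, 18). λ = (18 - 9)/(39 - 29) ≡ 9/10 mod 43. 10⁻¹ ≡ 13 (mod 43) since 10·13 = 130 ≡ 1, so λ ≡ 31.
  x = λ² - 29 - 39 = 961 - 68 ≡ 33; y = λ·(29 - 33) - 9 ≡ 39. → (33, 39)
5G: (33, 39) + (39, 18). λ = (18 - 39)/(39 - 33) ≡ 22/6 mod 43. 6⁻¹ ≡ 36 (mod 43), so λ ≡ 18.
  x = λ² - 33 - 39 = 324 - 72 ≡ 37; y = λ·(33 - 37) - 39 ≡ 18. → (37, 18)
6G: (37, 18) + (39, 18). λ = (18 - 18)/(39 - 37) ≡ 0/2 mod 43. 2⁻¹ ≡ 22 (mod 43), so λ ≡ 0.
  x = λ² - 37 - 39 = 0 - 76 ≡ 10; y = λ·(37 - 10) - 18 ≡ 25. → (10, 25)
7G: (10, 25) + (39, 18). λ = (18 - 25)/(39 - 10) ≡ 36/29 mod 43. 29⁻¹ ≡ 3 (mod 43) since 29·3 = 87 ≡ 1, so λ ≡ 22.
  x = λ² - 10 - 39 = 484 - 49 ≡ 5; y = λ·(10 - 5) - 25 ≡ 42. → (5, 42)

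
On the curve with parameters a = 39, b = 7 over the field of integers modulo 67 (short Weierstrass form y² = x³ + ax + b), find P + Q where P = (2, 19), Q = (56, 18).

(32, 56)

(2, 19) + (56, 18). λ = (18 - 19)/(56 - 2) ≡ 66/54 mod 67. 54⁻¹ ≡ 36 (mod 67) since 54·36 = 1944 ≡ 1, so λ ≡ 31.
  x = λ² - 2 - 56 = 961 - 58 ≡ 32; y = λ·(2 - 32) - 19 ≡ 56. → (32, 56)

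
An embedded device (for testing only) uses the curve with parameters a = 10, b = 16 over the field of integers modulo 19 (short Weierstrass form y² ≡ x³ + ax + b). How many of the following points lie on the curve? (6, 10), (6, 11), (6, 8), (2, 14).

(6, 10): 10² ≡ 5, rhs ≡ 7 → off.
(6, 11): 11² ≡ 7, rhs ≡ 7 → on.
(6, 8): 8² ≡ 7, rhs ≡ 7 → on.
(2, 14): 14² ≡ 6, rhs ≡ 6 → on.

3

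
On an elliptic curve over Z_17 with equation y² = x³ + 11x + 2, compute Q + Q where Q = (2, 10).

(0, 11)

tangent at (2, 10): λ = (3·2² + 11)/(2·10) ≡ 6/3. 3⁻¹ ≡ 6 (mod 17) since 3·6 = 18 ≡ 1, so λ ≡ 6·6 ≡ 2.
  x = λ² - 2 - 2 = 4 - 4 ≡ 0; y = λ·(2 - 0) - 10 ≡ 11. → (0, 11)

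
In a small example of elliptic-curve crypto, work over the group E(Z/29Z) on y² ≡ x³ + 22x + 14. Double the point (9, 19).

(18, 6)

tangent at (9, 19): λ = (3·9² + 22)/(2·19) ≡ 4/9. 9⁻¹ ≡ 13 (mod 29), so λ ≡ 4·13 ≡ 23.
  x = λ² - 9 - 9 = 529 - 18 ≡ 18; y = λ·(9 - 18) - 19 ≡ 6. → (18, 6)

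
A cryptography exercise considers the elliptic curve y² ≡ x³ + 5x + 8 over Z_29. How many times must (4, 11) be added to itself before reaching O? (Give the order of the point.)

5

2P: tangent at (4, 11): λ = (3·4² + 5)/(2·11) ≡ 24/22. 22⁻¹ ≡ 4 (mod 29), so λ ≡ 24·4 ≡ 9.
  x = λ² - 4 - 4 = 81 - 8 ≡ 15; y = λ·(4 - 15) - 11 ≡ 6. → (15, 6)
3P: (15, 6) + (4, 11). λ = (11 - 6)/(4 - 15) ≡ 5/18 mod 29. 18⁻¹ ≡ 21 (mod 29), so λ ≡ 18.
  x = λ² - 15 - 4 = 324 - 19 ≡ 15; y = λ·(15 - 15) - 6 ≡ 23. → (15, 23)
4P: (15, 23) + (4, 11). λ = (11 - 23)/(4 - 15) ≡ 17/18 mod 29. 18⁻¹ ≡ 21 (mod 29), so λ ≡ 9.
  x = λ² - 15 - 4 = 81 - 19 ≡ 4; y = λ·(15 - 4) - 23 ≡ 18. → (4, 18)
5P: (4, 18) + (4, 11): same x and y₁ ≡ -y₂, so the sum is O.
5P = O, so the order is 5.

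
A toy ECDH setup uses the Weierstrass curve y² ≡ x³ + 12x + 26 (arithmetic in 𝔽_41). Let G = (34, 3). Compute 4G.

Double-and-add on 4 = (100)₂. Start with G = (34, 3) for the leading 1-bit.
double: tangent at (34, 3): λ = (3·34² + 12)/(2·3) ≡ 36/6. 6⁻¹ ≡ 7 (mod 41) since 6·7 = 42 ≡ 1, so λ ≡ 36·7 ≡ 6.
  x = λ² - 34 - 34 = 36 - 68 ≡ 9; y = λ·(34 - 9) - 3 ≡ 24. → (9, 24)
double: tangent at (9, 24): λ = (3·9² + 12)/(2·24) ≡ 9/7. 7⁻¹ ≡ 6 (mod 41), so λ ≡ 9·6 ≡ 13.
  x = λ² - 9 - 9 = 169 - 18 ≡ 28; y = λ·(9 - 28) - 24 ≡ 16. → (28, 16)

(28, 16)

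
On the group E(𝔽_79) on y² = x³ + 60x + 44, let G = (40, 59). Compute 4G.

Repeated addition: build up to 4G.
2G: tangent at (40, 59): λ = (3·40² + 60)/(2·59) ≡ 41/39. 39⁻¹ ≡ 77 (mod 79) since 39·77 = 3003 ≡ 1, so λ ≡ 41·77 ≡ 76.
  x = λ² - 40 - 40 = 5776 - 80 ≡ 8; y = λ·(40 - 8) - 59 ≡ 3. → (8, 3)
3G: (8, 3) + (40, 59). λ = (59 - 3)/(40 - 8) ≡ 56/32 mod 79. 32⁻¹ ≡ 42 (mod 79) since 32·42 = 1344 ≡ 1, so λ ≡ 61.
  x = λ² - 8 - 40 = 3721 - 48 ≡ 39; y = λ·(8 - 39) - 3 ≡ 2. → (39, 2)
4G: (39, 2) + (40, 59). λ = (59 - 2)/(40 - 39) ≡ 57/1 mod 79. 1⁻¹ ≡ 1 (mod 79) since 1·1 = 1 ≡ 1, so λ ≡ 57.
  x = λ² - 39 - 40 = 3249 - 79 ≡ 10; y = λ·(39 - 10) - 2 ≡ 71. → (10, 71)

(10, 71)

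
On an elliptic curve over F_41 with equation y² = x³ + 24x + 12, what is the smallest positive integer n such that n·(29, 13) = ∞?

2P: tangent at (29, 13): λ = (3·29² + 24)/(2·13) ≡ 5/26. 26⁻¹ ≡ 30 (mod 41), so λ ≡ 5·30 ≡ 27.
  x = λ² - 29 - 29 = 729 - 58 ≡ 15; y = λ·(29 - 15) - 13 ≡ 37. → (15, 37)
3P: (15, 37) + (29, 13). λ = (13 - 37)/(29 - 15) ≡ 17/14 mod 41. 14⁻¹ ≡ 3 (mod 41), so λ ≡ 10.
  x = λ² - 15 - 29 = 100 - 44 ≡ 15; y = λ·(15 - 15) - 37 ≡ 4. → (15, 4)
4P: (15, 4) + (29, 13). λ = (13 - 4)/(29 - 15) ≡ 9/14 mod 41. 14⁻¹ ≡ 3 (mod 41), so λ ≡ 27.
  x = λ² - 15 - 29 = 729 - 44 ≡ 29; y = λ·(15 - 29) - 4 ≡ 28. → (29, 28)
5P: (29, 28) + (29, 13): same x and y₁ ≡ -y₂, so the sum is ∞.
5P = ∞, so the order is 5.

5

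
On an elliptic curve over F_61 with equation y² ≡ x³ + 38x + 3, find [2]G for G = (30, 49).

tangent at (30, 49): λ = (3·30² + 38)/(2·49) ≡ 54/37. 37⁻¹ ≡ 33 (mod 61), so λ ≡ 54·33 ≡ 13.
  x = λ² - 30 - 30 = 169 - 60 ≡ 48; y = λ·(30 - 48) - 49 ≡ 22. → (48, 22)

(48, 22)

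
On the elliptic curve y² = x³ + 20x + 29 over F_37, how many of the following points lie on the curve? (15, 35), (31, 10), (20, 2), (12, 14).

(15, 35): 35² ≡ 4, rhs ≡ 4 → on.
(31, 10): 10² ≡ 26, rhs ≡ 26 → on.
(20, 2): 2² ≡ 4, rhs ≡ 30 → off.
(12, 14): 14² ≡ 11, rhs ≡ 36 → off.

2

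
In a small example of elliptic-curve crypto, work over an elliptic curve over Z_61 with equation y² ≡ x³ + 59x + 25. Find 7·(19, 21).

(30, 8)

Write G = (19, 21).
Repeated addition: build up to 7G.
2G: tangent at (19, 21): λ = (3·19² + 59)/(2·21) ≡ 44/42. 42⁻¹ ≡ 16 (mod 61) since 42·16 = 672 ≡ 1, so λ ≡ 44·16 ≡ 33.
  x = λ² - 19 - 19 = 1089 - 38 ≡ 14; y = λ·(19 - 14) - 21 ≡ 22. → (14, 22)
3G: (14, 22) + (19, 21). λ = (21 - 22)/(19 - 14) ≡ 60/5 mod 61. 5⁻¹ ≡ 49 (mod 61), so λ ≡ 12.
  x = λ² - 14 - 19 = 144 - 33 ≡ 50; y = λ·(14 - 50) - 22 ≡ 34. → (50, 34)
4G: (50, 34) + (19, 21). λ = (21 - 34)/(19 - 50) ≡ 48/30 mod 61. 30⁻¹ ≡ 59 (mod 61), so λ ≡ 26.
  x = λ² - 50 - 19 = 676 - 69 ≡ 58; y = λ·(50 - 58) - 34 ≡ 2. → (58, 2)
5G: (58, 2) + (19, 21). λ = (21 - 2)/(19 - 58) ≡ 19/22 mod 61. 22⁻¹ ≡ 25 (mod 61), so λ ≡ 48.
  x = λ² - 58 - 19 = 2304 - 77 ≡ 31; y = λ·(58 - 31) - 2 ≡ 13. → (31, 13)
6G: (31, 13) + (19, 21). λ = (21 - 13)/(19 - 31) ≡ 8/49 mod 61. 49⁻¹ ≡ 5 (mod 61) since 49·5 = 245 ≡ 1, so λ ≡ 40.
  x = λ² - 31 - 19 = 1600 - 50 ≡ 25; y = λ·(31 - 25) - 13 ≡ 44. → (25, 44)
7G: (25, 44) + (19, 21). λ = (21 - 44)/(19 - 25) ≡ 38/55 mod 61. 55⁻¹ ≡ 10 (mod 61), so λ ≡ 14.
  x = λ² - 25 - 19 = 196 - 44 ≡ 30; y = λ·(25 - 30) - 44 ≡ 8. → (30, 8)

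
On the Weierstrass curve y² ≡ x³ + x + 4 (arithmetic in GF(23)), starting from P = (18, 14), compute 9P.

(22, 18)

Double-and-add on 9 = (1001)₂. Start with P = (18, 14) for the leading 1-bit.
double: tangent at (18, 14): λ = (3·18² + 1)/(2·14) ≡ 7/5. 5⁻¹ ≡ 14 (mod 23) since 5·14 = 70 ≡ 1, so λ ≡ 7·14 ≡ 6.
  x = λ² - 18 - 18 = 36 - 36 ≡ 0; y = λ·(18 - 0) - 14 ≡ 2. → (0, 2)
double: tangent at (0, 2): λ = (3·0² + 1)/(2·2) ≡ 1/4. 4⁻¹ ≡ 6 (mod 23), so λ ≡ 1·6 ≡ 6.
  x = λ² - 0 - 0 = 36 - 0 ≡ 13; y = λ·(0 - 13) - 2 ≡ 12. → (13, 12)
double: tangent at (13, 12): λ = (3·13² + 1)/(2·12) ≡ 2/1. 1⁻¹ ≡ 1 (mod 23), so λ ≡ 2·1 ≡ 2.
  x = λ² - 13 - 13 = 4 - 26 ≡ 1; y = λ·(13 - 1) - 12 ≡ 12. → (1, 12)
add P: (1, 12) + (18, 14). λ = (14 - 12)/(18 - 1) ≡ 2/17 mod 23. 17⁻¹ ≡ 19 (mod 23), so λ ≡ 15.
  x = λ² - 1 - 18 = 225 - 19 ≡ 22; y = λ·(1 - 22) - 12 ≡ 18. → (22, 18)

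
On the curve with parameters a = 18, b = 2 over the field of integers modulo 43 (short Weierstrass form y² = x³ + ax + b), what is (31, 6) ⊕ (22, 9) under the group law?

(31, 6) + (22, 9). λ = (9 - 6)/(22 - 31) ≡ 3/34 mod 43. 34⁻¹ ≡ 19 (mod 43) since 34·19 = 646 ≡ 1, so λ ≡ 14.
  x = λ² - 31 - 22 = 196 - 53 ≡ 14; y = λ·(31 - 14) - 6 ≡ 17. → (14, 17)

(14, 17)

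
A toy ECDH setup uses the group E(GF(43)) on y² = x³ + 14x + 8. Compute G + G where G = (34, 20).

(42, 6)

tangent at (34, 20): λ = (3·34² + 14)/(2·20) ≡ 42/40. 40⁻¹ ≡ 14 (mod 43), so λ ≡ 42·14 ≡ 29.
  x = λ² - 34 - 34 = 841 - 68 ≡ 42; y = λ·(34 - 42) - 20 ≡ 6. → (42, 6)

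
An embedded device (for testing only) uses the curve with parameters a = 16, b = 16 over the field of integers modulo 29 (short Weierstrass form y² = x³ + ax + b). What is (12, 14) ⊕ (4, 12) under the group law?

(4, 17)

(12, 14) + (4, 12). λ = (12 - 14)/(4 - 12) ≡ 27/21 mod 29. 21⁻¹ ≡ 18 (mod 29), so λ ≡ 22.
  x = λ² - 12 - 4 = 484 - 16 ≡ 4; y = λ·(12 - 4) - 14 ≡ 17. → (4, 17)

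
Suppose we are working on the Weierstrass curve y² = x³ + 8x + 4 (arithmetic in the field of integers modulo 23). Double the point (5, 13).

tangent at (5, 13): λ = (3·5² + 8)/(2·13) ≡ 14/3. 3⁻¹ ≡ 8 (mod 23) since 3·8 = 24 ≡ 1, so λ ≡ 14·8 ≡ 20.
  x = λ² - 5 - 5 = 400 - 10 ≡ 22; y = λ·(5 - 22) - 13 ≡ 15. → (22, 15)

(22, 15)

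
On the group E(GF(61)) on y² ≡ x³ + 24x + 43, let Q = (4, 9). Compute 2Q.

(8, 36)

tangent at (4, 9): λ = (3·4² + 24)/(2·9) ≡ 11/18. 18⁻¹ ≡ 17 (mod 61), so λ ≡ 11·17 ≡ 4.
  x = λ² - 4 - 4 = 16 - 8 ≡ 8; y = λ·(4 - 8) - 9 ≡ 36. → (8, 36)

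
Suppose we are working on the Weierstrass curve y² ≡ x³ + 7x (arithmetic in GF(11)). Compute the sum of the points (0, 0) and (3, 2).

(6, 7)

(0, 0) + (3, 2). λ = (2 - 0)/(3 - 0) ≡ 2/3 mod 11. 3⁻¹ ≡ 4 (mod 11) since 3·4 = 12 ≡ 1, so λ ≡ 8.
  x = λ² - 0 - 3 = 64 - 3 ≡ 6; y = λ·(0 - 6) - 0 ≡ 7. → (6, 7)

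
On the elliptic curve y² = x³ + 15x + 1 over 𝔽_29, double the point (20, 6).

(9, 13)

tangent at (20, 6): λ = (3·20² + 15)/(2·6) ≡ 26/12. 12⁻¹ ≡ 17 (mod 29) since 12·17 = 204 ≡ 1, so λ ≡ 26·17 ≡ 7.
  x = λ² - 20 - 20 = 49 - 40 ≡ 9; y = λ·(20 - 9) - 6 ≡ 13. → (9, 13)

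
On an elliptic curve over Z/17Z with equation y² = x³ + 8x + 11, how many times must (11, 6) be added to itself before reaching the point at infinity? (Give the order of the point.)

2P: tangent at (11, 6): λ = (3·11² + 8)/(2·6) ≡ 14/12. 12⁻¹ ≡ 10 (mod 17), so λ ≡ 14·10 ≡ 4.
  x = λ² - 11 - 11 = 16 - 22 ≡ 11; y = λ·(11 - 11) - 6 ≡ 11. → (11, 11)
3P: (11, 11) + (11, 6): same x and y₁ ≡ -y₂, so the sum is the point at infinity.
3P = the point at infinity, so the order is 3.

3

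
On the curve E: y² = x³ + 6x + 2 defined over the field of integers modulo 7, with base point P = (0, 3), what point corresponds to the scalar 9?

Repeated addition: build up to 9P.
2P: tangent at (0, 3): λ = (3·0² + 6)/(2·3) ≡ 6/6. 6⁻¹ ≡ 6 (mod 7) since 6·6 = 36 ≡ 1, so λ ≡ 6·6 ≡ 1.
  x = λ² - 0 - 0 = 1 - 0 ≡ 1; y = λ·(0 - 1) - 3 ≡ 3. → (1, 3)
3P: (1, 3) + (0, 3). λ = (3 - 3)/(0 - 1) ≡ 0/6 mod 7. 6⁻¹ ≡ 6 (mod 7), so λ ≡ 0.
  x = λ² - 1 - 0 = 0 - 1 ≡ 6; y = λ·(1 - 6) - 3 ≡ 4. → (6, 4)
4P: (6, 4) + (0, 3). λ = (3 - 4)/(0 - 6) ≡ 6/1 mod 7. 1⁻¹ ≡ 1 (mod 7), so λ ≡ 6.
  x = λ² - 6 - 0 = 36 - 6 ≡ 2; y = λ·(6 - 2) - 4 ≡ 6. → (2, 6)
5P: (2, 6) + (0, 3). λ = (3 - 6)/(0 - 2) ≡ 4/5 mod 7. 5⁻¹ ≡ 3 (mod 7) since 5·3 = 15 ≡ 1, so λ ≡ 5.
  x = λ² - 2 - 0 = 25 - 2 ≡ 2; y = λ·(2 - 2) - 6 ≡ 1. → (2, 1)
6P: (2, 1) + (0, 3). λ = (3 - 1)/(0 - 2) ≡ 2/5 mod 7. 5⁻¹ ≡ 3 (mod 7), so λ ≡ 6.
  x = λ² - 2 - 0 = 36 - 2 ≡ 6; y = λ·(2 - 6) - 1 ≡ 3. → (6, 3)
7P: (6, 3) + (0, 3). λ = (3 - 3)/(0 - 6) ≡ 0/1 mod 7. 1⁻¹ ≡ 1 (mod 7) since 1·1 = 1 ≡ 1, so λ ≡ 0.
  x = λ² - 6 - 0 = 0 - 6 ≡ 1; y = λ·(6 - 1) - 3 ≡ 4. → (1, 4)
8P: (1, 4) + (0, 3). λ = (3 - 4)/(0 - 1) ≡ 6/6 mod 7. 6⁻¹ ≡ 6 (mod 7) since 6·6 = 36 ≡ 1, so λ ≡ 1.
  x = λ² - 1 - 0 = 1 - 1 ≡ 0; y = λ·(1 - 0) - 4 ≡ 4. → (0, 4)
9P: (0, 4) + (0, 3): same x and y₁ ≡ -y₂, so the sum is 𝒪.

O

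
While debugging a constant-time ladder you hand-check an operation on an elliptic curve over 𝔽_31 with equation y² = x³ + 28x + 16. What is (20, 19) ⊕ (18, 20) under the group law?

(1, 18)

(20, 19) + (18, 20). λ = (20 - 19)/(18 - 20) ≡ 1/29 mod 31. 29⁻¹ ≡ 15 (mod 31), so λ ≡ 15.
  x = λ² - 20 - 18 = 225 - 38 ≡ 1; y = λ·(20 - 1) - 19 ≡ 18. → (1, 18)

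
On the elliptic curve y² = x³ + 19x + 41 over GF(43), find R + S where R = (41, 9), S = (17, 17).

(41, 9) + (17, 17). λ = (17 - 9)/(17 - 41) ≡ 8/19 mod 43. 19⁻¹ ≡ 34 (mod 43), so λ ≡ 14.
  x = λ² - 41 - 17 = 196 - 58 ≡ 9; y = λ·(41 - 9) - 9 ≡ 9. → (9, 9)

(9, 9)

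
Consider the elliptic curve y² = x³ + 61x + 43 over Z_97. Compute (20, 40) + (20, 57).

O

The two points share x = 20 and their y-coordinates satisfy 40 + 57 ≡ 0 (mod 97), so they are inverses. Their sum is the point at infinity.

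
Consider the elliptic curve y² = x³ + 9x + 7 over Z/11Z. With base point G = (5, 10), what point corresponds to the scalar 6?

O

Repeated addition: build up to 6G.
2G: tangent at (5, 10): λ = (3·5² + 9)/(2·10) ≡ 7/9. 9⁻¹ ≡ 5 (mod 11), so λ ≡ 7·5 ≡ 2.
  x = λ² - 5 - 5 = 4 - 10 ≡ 5; y = λ·(5 - 5) - 10 ≡ 1. → (5, 1)
3G: (5, 1) + (5, 10): same x and y₁ ≡ -y₂, so the sum is 𝒪.
4G: 𝒪 + (5, 10) = (5, 10) (identity).
5G: tangent at (5, 10): λ = (3·5² + 9)/(2·10) ≡ 7/9. 9⁻¹ ≡ 5 (mod 11) since 9·5 = 45 ≡ 1, so λ ≡ 7·5 ≡ 2.
  x = λ² - 5 - 5 = 4 - 10 ≡ 5; y = λ·(5 - 5) - 10 ≡ 1. → (5, 1)
6G: (5, 1) + (5, 10): same x and y₁ ≡ -y₂, so the sum is 𝒪.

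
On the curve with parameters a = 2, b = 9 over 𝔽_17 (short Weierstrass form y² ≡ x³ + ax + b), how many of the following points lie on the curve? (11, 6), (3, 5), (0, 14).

3

(11, 6): 6² ≡ 2, rhs ≡ 2 → on.
(3, 5): 5² ≡ 8, rhs ≡ 8 → on.
(0, 14): 14² ≡ 9, rhs ≡ 9 → on.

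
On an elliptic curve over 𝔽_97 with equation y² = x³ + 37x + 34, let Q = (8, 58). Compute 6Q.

Repeated addition: build up to 6Q.
2Q: tangent at (8, 58): λ = (3·8² + 37)/(2·58) ≡ 35/19. 19⁻¹ ≡ 46 (mod 97) since 19·46 = 874 ≡ 1, so λ ≡ 35·46 ≡ 58.
  x = λ² - 8 - 8 = 3364 - 16 ≡ 50; y = λ·(8 - 50) - 58 ≡ 28. → (50, 28)
3Q: (50, 28) + (8, 58). λ = (58 - 28)/(8 - 50) ≡ 30/55 mod 97. 55⁻¹ ≡ 30 (mod 97), so λ ≡ 27.
  x = λ² - 50 - 8 = 729 - 58 ≡ 89; y = λ·(50 - 89) - 28 ≡ 83. → (89, 83)
4Q: (89, 83) + (8, 58). λ = (58 - 83)/(8 - 89) ≡ 72/16 mod 97. 16⁻¹ ≡ 91 (mod 97), so λ ≡ 53.
  x = λ² - 89 - 8 = 2809 - 97 ≡ 93; y = λ·(89 - 93) - 83 ≡ 93. → (93, 93)
5Q: (93, 93) + (8, 58). λ = (58 - 93)/(8 - 93) ≡ 62/12 mod 97. 12⁻¹ ≡ 89 (mod 97) since 12·89 = 1068 ≡ 1, so λ ≡ 86.
  x = λ² - 93 - 8 = 7396 - 101 ≡ 20; y = λ·(93 - 20) - 93 ≡ 74. → (20, 74)
6Q: (20, 74) + (8, 58). λ = (58 - 74)/(8 - 20) ≡ 81/85 mod 97. 85⁻¹ ≡ 8 (mod 97), so λ ≡ 66.
  x = λ² - 20 - 8 = 4356 - 28 ≡ 60; y = λ·(20 - 60) - 74 ≡ 2. → (60, 2)

(60, 2)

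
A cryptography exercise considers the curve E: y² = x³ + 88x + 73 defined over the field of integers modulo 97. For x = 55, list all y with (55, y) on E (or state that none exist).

none

x³ + 88x + 73 = 171288 ≡ 83 (mod 97).
83 is a non-residue mod 97; no y exists.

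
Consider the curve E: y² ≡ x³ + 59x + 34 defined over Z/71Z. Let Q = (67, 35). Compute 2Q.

tangent at (67, 35): λ = (3·67² + 59)/(2·35) ≡ 36/70. 70⁻¹ ≡ 70 (mod 71), so λ ≡ 36·70 ≡ 35.
  x = λ² - 67 - 67 = 1225 - 134 ≡ 26; y = λ·(67 - 26) - 35 ≡ 51. → (26, 51)

(26, 51)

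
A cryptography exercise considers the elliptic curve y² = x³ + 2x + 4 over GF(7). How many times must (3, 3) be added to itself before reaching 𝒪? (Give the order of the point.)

5

2P: tangent at (3, 3): λ = (3·3² + 2)/(2·3) ≡ 1/6. 6⁻¹ ≡ 6 (mod 7), so λ ≡ 1·6 ≡ 6.
  x = λ² - 3 - 3 = 36 - 6 ≡ 2; y = λ·(3 - 2) - 3 ≡ 3. → (2, 3)
3P: (2, 3) + (3, 3). λ = (3 - 3)/(3 - 2) ≡ 0/1 mod 7. 1⁻¹ ≡ 1 (mod 7), so λ ≡ 0.
  x = λ² - 2 - 3 = 0 - 5 ≡ 2; y = λ·(2 - 2) - 3 ≡ 4. → (2, 4)
4P: (2, 4) + (3, 3). λ = (3 - 4)/(3 - 2) ≡ 6/1 mod 7. 1⁻¹ ≡ 1 (mod 7), so λ ≡ 6.
  x = λ² - 2 - 3 = 36 - 5 ≡ 3; y = λ·(2 - 3) - 4 ≡ 4. → (3, 4)
5P: (3, 4) + (3, 3): same x and y₁ ≡ -y₂, so the sum is 𝒪.
5P = 𝒪, so the order is 5.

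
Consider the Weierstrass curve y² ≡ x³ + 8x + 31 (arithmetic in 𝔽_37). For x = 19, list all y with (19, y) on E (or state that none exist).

x³ + 8x + 31 = 7042 ≡ 12 (mod 37).
Square roots of 12 mod 37: 7 and 30 (since 7² = 49 ≡ 12).

7, 30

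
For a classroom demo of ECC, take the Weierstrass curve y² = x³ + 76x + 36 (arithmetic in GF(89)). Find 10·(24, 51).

(70, 59)

Write G = (24, 51).
Repeated addition: build up to 10G.
2G: tangent at (24, 51): λ = (3·24² + 76)/(2·51) ≡ 24/13. 13⁻¹ ≡ 48 (mod 89), so λ ≡ 24·48 ≡ 84.
  x = λ² - 24 - 24 = 7056 - 48 ≡ 66; y = λ·(24 - 66) - 51 ≡ 70. → (66, 70)
3G: (66, 70) + (24, 51). λ = (51 - 70)/(24 - 66) ≡ 70/47 mod 89. 47⁻¹ ≡ 36 (mod 89) since 47·36 = 1692 ≡ 1, so λ ≡ 28.
  x = λ² - 66 - 24 = 784 - 90 ≡ 71; y = λ·(66 - 71) - 70 ≡ 57. → (71, 57)
4G: (71, 57) + (24, 51). λ = (51 - 57)/(24 - 71) ≡ 83/42 mod 89. 42⁻¹ ≡ 53 (mod 89) since 42·53 = 2226 ≡ 1, so λ ≡ 38.
  x = λ² - 71 - 24 = 1444 - 95 ≡ 14; y = λ·(71 - 14) - 57 ≡ 62. → (14, 62)
5G: (14, 62) + (24, 51). λ = (51 - 62)/(24 - 14) ≡ 78/10 mod 89. 10⁻¹ ≡ 9 (mod 89), so λ ≡ 79.
  x = λ² - 14 - 24 = 6241 - 38 ≡ 62; y = λ·(14 - 62) - 62 ≡ 62. → (62, 62)
6G: (62, 62) + (24, 51). λ = (51 - 62)/(24 - 62) ≡ 78/51 mod 89. 51⁻¹ ≡ 7 (mod 89), so λ ≡ 12.
  x = λ² - 62 - 24 = 144 - 86 ≡ 58; y = λ·(62 - 58) - 62 ≡ 75. → (58, 75)
7G: (58, 75) + (24, 51). λ = (51 - 75)/(24 - 58) ≡ 65/55 mod 89. 55⁻¹ ≡ 34 (mod 89) since 55·34 = 1870 ≡ 1, so λ ≡ 74.
  x = λ² - 58 - 24 = 5476 - 82 ≡ 54; y = λ·(58 - 54) - 75 ≡ 43. → (54, 43)
8G: (54, 43) + (24, 51). λ = (51 - 43)/(24 - 54) ≡ 8/59 mod 89. 59⁻¹ ≡ 86 (mod 89), so λ ≡ 65.
  x = λ² - 54 - 24 = 4225 - 78 ≡ 53; y = λ·(54 - 53) - 43 ≡ 22. → (53, 22)
9G: (53, 22) + (24, 51). λ = (51 - 22)/(24 - 53) ≡ 29/60 mod 89. 60⁻¹ ≡ 46 (mod 89) since 60·46 = 2760 ≡ 1, so λ ≡ 88.
  x = λ² - 53 - 24 = 7744 - 77 ≡ 13; y = λ·(53 - 13) - 22 ≡ 27. → (13, 27)
10G: (13, 27) + (24, 51). λ = (51 - 27)/(24 - 13) ≡ 24/11 mod 89. 11⁻¹ ≡ 81 (mod 89) since 11·81 = 891 ≡ 1, so λ ≡ 75.
  x = λ² - 13 - 24 = 5625 - 37 ≡ 70; y = λ·(13 - 70) - 27 ≡ 59. → (70, 59)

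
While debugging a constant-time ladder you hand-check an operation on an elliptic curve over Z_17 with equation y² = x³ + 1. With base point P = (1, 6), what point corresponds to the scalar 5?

(7, 2)

Double-and-add on 5 = (101)₂. Start with P = (1, 6) for the leading 1-bit.
double: tangent at (1, 6): λ = (3·1² + 0)/(2·6) ≡ 3/12. 12⁻¹ ≡ 10 (mod 17), so λ ≡ 3·10 ≡ 13.
  x = λ² - 1 - 1 = 169 - 2 ≡ 14; y = λ·(1 - 14) - 6 ≡ 12. → (14, 12)
double: tangent at (14, 12): λ = (3·14² + 0)/(2·12) ≡ 10/7. 7⁻¹ ≡ 5 (mod 17) since 7·5 = 35 ≡ 1, so λ ≡ 10·5 ≡ 16.
  x = λ² - 14 - 14 = 256 - 28 ≡ 7; y = λ·(14 - 7) - 12 ≡ 15. → (7, 15)
add P: (7, 15) + (1, 6). λ = (6 - 15)/(1 - 7) ≡ 8/11 mod 17. 11⁻¹ ≡ 14 (mod 17), so λ ≡ 10.
  x = λ² - 7 - 1 = 100 - 8 ≡ 7; y = λ·(7 - 7) - 15 ≡ 2. → (7, 2)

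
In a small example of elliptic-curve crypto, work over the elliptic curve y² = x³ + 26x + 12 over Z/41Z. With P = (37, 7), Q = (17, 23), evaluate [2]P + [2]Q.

(7, 2)

First 2P:
Repeated addition: build up to 2P.
2P: tangent at (37, 7): λ = (3·37² + 26)/(2·7) ≡ 33/14. 14⁻¹ ≡ 3 (mod 41), so λ ≡ 33·3 ≡ 17.
  x = λ² - 37 - 37 = 289 - 74 ≡ 10; y = λ·(37 - 10) - 7 ≡ 1. → (10, 1)
2P = (10, 1).
Next 2Q:
Repeated addition: build up to 2Q.
2Q: tangent at (17, 23): λ = (3·17² + 26)/(2·23) ≡ 32/5. 5⁻¹ ≡ 33 (mod 41) since 5·33 = 165 ≡ 1, so λ ≡ 32·33 ≡ 31.
  x = λ² - 17 - 17 = 961 - 34 ≡ 25; y = λ·(17 - 25) - 23 ≡ 16. → (25, 16)
2Q = (25, 16).
Finally 2P + 2Q:
(10, 1) + (25, 16). λ = (16 - 1)/(25 - 10) ≡ 15/15 mod 41. 15⁻¹ ≡ 11 (mod 41) since 15·11 = 165 ≡ 1, so λ ≡ 1.
  x = λ² - 10 - 25 = 1 - 35 ≡ 7; y = λ·(10 - 7) - 1 ≡ 2. → (7, 2)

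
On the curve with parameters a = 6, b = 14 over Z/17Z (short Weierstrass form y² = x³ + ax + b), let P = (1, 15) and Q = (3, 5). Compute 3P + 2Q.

First 3P:
Repeated addition: build up to 3P.
2P: tangent at (1, 15): λ = (3·1² + 6)/(2·15) ≡ 9/13. 13⁻¹ ≡ 4 (mod 17), so λ ≡ 9·4 ≡ 2.
  x = λ² - 1 - 1 = 4 - 2 ≡ 2; y = λ·(1 - 2) - 15 ≡ 0. → (2, 0)
3P: (2, 0) + (1, 15). λ = (15 - 0)/(1 - 2) ≡ 15/16 mod 17. 16⁻¹ ≡ 16 (mod 17), so λ ≡ 2.
  x = λ² - 2 - 1 = 4 - 3 ≡ 1; y = λ·(2 - 1) - 0 ≡ 2. → (1, 2)
3P = (1, 2).
Next 2Q:
Repeated addition: build up to 2Q.
2Q: tangent at (3, 5): λ = (3·3² + 6)/(2·5) ≡ 16/10. 10⁻¹ ≡ 12 (mod 17), so λ ≡ 16·12 ≡ 5.
  x = λ² - 3 - 3 = 25 - 6 ≡ 2; y = λ·(3 - 2) - 5 ≡ 0. → (2, 0)
2Q = (2, 0).
Finally 3P + 2Q:
(1, 2) + (2, 0). λ = (0 - 2)/(2 - 1) ≡ 15/1 mod 17. 1⁻¹ ≡ 1 (mod 17), so λ ≡ 15.
  x = λ² - 1 - 2 = 225 - 3 ≡ 1; y = λ·(1 - 1) - 2 ≡ 15. → (1, 15)

(1, 15)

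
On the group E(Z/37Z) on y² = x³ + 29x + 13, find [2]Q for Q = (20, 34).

(7, 35)

tangent at (20, 34): λ = (3·20² + 29)/(2·34) ≡ 8/31. 31⁻¹ ≡ 6 (mod 37), so λ ≡ 8·6 ≡ 11.
  x = λ² - 20 - 20 = 121 - 40 ≡ 7; y = λ·(20 - 7) - 34 ≡ 35. → (7, 35)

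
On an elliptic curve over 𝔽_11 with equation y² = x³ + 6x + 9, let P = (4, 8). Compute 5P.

Double-and-add on 5 = (101)₂. Start with P = (4, 8) for the leading 1-bit.
double: tangent at (4, 8): λ = (3·4² + 6)/(2·8) ≡ 10/5. 5⁻¹ ≡ 9 (mod 11), so λ ≡ 10·9 ≡ 2.
  x = λ² - 4 - 4 = 4 - 8 ≡ 7; y = λ·(4 - 7) - 8 ≡ 8. → (7, 8)
double: tangent at (7, 8): λ = (3·7² + 6)/(2·8) ≡ 10/5. 5⁻¹ ≡ 9 (mod 11), so λ ≡ 10·9 ≡ 2.
  x = λ² - 7 - 7 = 4 - 14 ≡ 1; y = λ·(7 - 1) - 8 ≡ 4. → (1, 4)
add P: (1, 4) + (4, 8). λ = (8 - 4)/(4 - 1) ≡ 4/3 mod 11. 3⁻¹ ≡ 4 (mod 11), so λ ≡ 5.
  x = λ² - 1 - 4 = 25 - 5 ≡ 9; y = λ·(1 - 9) - 4 ≡ 0. → (9, 0)

(9, 0)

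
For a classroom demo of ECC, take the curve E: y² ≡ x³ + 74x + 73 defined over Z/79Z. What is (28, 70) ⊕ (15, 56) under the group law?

(61, 16)

(28, 70) + (15, 56). λ = (56 - 70)/(15 - 28) ≡ 65/66 mod 79. 66⁻¹ ≡ 6 (mod 79) since 66·6 = 396 ≡ 1, so λ ≡ 74.
  x = λ² - 28 - 15 = 5476 - 43 ≡ 61; y = λ·(28 - 61) - 70 ≡ 16. → (61, 16)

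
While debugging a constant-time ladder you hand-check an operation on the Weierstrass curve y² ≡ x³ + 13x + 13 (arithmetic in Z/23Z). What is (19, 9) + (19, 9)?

tangent at (19, 9): λ = (3·19² + 13)/(2·9) ≡ 15/18. 18⁻¹ ≡ 9 (mod 23), so λ ≡ 15·9 ≡ 20.
  x = λ² - 19 - 19 = 400 - 38 ≡ 17; y = λ·(19 - 17) - 9 ≡ 8. → (17, 8)

(17, 8)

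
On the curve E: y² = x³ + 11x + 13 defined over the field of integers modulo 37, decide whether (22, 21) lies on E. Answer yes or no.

y² = 21² ≡ 34; x³ + 11x + 13 = 10903 ≡ 25 (mod 37). 34 ≠ 25.

no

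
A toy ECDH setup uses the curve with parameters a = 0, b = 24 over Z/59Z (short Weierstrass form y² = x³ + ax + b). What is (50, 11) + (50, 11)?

(27, 58)

tangent at (50, 11): λ = (3·50² + 0)/(2·11) ≡ 7/22. 22⁻¹ ≡ 51 (mod 59), so λ ≡ 7·51 ≡ 3.
  x = λ² - 50 - 50 = 9 - 100 ≡ 27; y = λ·(50 - 27) - 11 ≡ 58. → (27, 58)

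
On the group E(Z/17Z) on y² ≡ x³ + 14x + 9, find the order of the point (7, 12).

4

2P: tangent at (7, 12): λ = (3·7² + 14)/(2·12) ≡ 8/7. 7⁻¹ ≡ 5 (mod 17) since 7·5 = 35 ≡ 1, so λ ≡ 8·5 ≡ 6.
  x = λ² - 7 - 7 = 36 - 14 ≡ 5; y = λ·(7 - 5) - 12 ≡ 0. → (5, 0)
3P: (5, 0) + (7, 12). λ = (12 - 0)/(7 - 5) ≡ 12/2 mod 17. 2⁻¹ ≡ 9 (mod 17) since 2·9 = 18 ≡ 1, so λ ≡ 6.
  x = λ² - 5 - 7 = 36 - 12 ≡ 7; y = λ·(5 - 7) - 0 ≡ 5. → (7, 5)
4P: (7, 5) + (7, 12): same x and y₁ ≡ -y₂, so the sum is O.
4P = O, so the order is 4.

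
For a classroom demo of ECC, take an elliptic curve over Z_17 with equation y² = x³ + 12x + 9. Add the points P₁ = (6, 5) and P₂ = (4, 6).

(6, 5) + (4, 6). λ = (6 - 5)/(4 - 6) ≡ 1/15 mod 17. 15⁻¹ ≡ 8 (mod 17) since 15·8 = 120 ≡ 1, so λ ≡ 8.
  x = λ² - 6 - 4 = 64 - 10 ≡ 3; y = λ·(6 - 3) - 5 ≡ 2. → (3, 2)

(3, 2)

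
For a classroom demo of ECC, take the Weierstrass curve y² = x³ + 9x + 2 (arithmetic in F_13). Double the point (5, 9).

tangent at (5, 9): λ = (3·5² + 9)/(2·9) ≡ 6/5. 5⁻¹ ≡ 8 (mod 13), so λ ≡ 6·8 ≡ 9.
  x = λ² - 5 - 5 = 81 - 10 ≡ 6; y = λ·(5 - 6) - 9 ≡ 8. → (6, 8)

(6, 8)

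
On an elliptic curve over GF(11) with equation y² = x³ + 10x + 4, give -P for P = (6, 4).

(6, 7)

-(6, 4) = (6, -4 mod 11) = (6, 7).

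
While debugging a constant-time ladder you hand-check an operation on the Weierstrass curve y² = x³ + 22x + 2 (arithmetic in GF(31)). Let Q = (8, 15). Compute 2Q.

(24, 30)

tangent at (8, 15): λ = (3·8² + 22)/(2·15) ≡ 28/30. 30⁻¹ ≡ 30 (mod 31), so λ ≡ 28·30 ≡ 3.
  x = λ² - 8 - 8 = 9 - 16 ≡ 24; y = λ·(8 - 24) - 15 ≡ 30. → (24, 30)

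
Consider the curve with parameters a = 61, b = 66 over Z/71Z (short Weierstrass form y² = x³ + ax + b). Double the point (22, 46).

(64, 52)

tangent at (22, 46): λ = (3·22² + 61)/(2·46) ≡ 22/21. 21⁻¹ ≡ 44 (mod 71) since 21·44 = 924 ≡ 1, so λ ≡ 22·44 ≡ 45.
  x = λ² - 22 - 22 = 2025 - 44 ≡ 64; y = λ·(22 - 64) - 46 ≡ 52. → (64, 52)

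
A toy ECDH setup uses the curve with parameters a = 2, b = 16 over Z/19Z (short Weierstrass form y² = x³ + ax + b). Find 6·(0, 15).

(17, 17)

Write P = (0, 15).
Double-and-add on 6 = (110)₂. Start with P = (0, 15) for the leading 1-bit.
double: tangent at (0, 15): λ = (3·0² + 2)/(2·15) ≡ 2/11. 11⁻¹ ≡ 7 (mod 19), so λ ≡ 2·7 ≡ 14.
  x = λ² - 0 - 0 = 196 - 0 ≡ 6; y = λ·(0 - 6) - 15 ≡ 15. → (6, 15)
add P: (6, 15) + (0, 15). λ = (15 - 15)/(0 - 6) ≡ 0/13 mod 19. 13⁻¹ ≡ 3 (mod 19), so λ ≡ 0.
  x = λ² - 6 - 0 = 0 - 6 ≡ 13; y = λ·(6 - 13) - 15 ≡ 4. → (13, 4)
double: tangent at (13, 4): λ = (3·13² + 2)/(2·4) ≡ 15/8. 8⁻¹ ≡ 12 (mod 19), so λ ≡ 15·12 ≡ 9.
  x = λ² - 13 - 13 = 81 - 26 ≡ 17; y = λ·(13 - 17) - 4 ≡ 17. → (17, 17)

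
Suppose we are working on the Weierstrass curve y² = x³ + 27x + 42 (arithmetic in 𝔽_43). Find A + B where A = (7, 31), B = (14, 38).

(7, 31) + (14, 38). λ = (38 - 31)/(14 - 7) ≡ 7/7 mod 43. 7⁻¹ ≡ 37 (mod 43) since 7·37 = 259 ≡ 1, so λ ≡ 1.
  x = λ² - 7 - 14 = 1 - 21 ≡ 23; y = λ·(7 - 23) - 31 ≡ 39. → (23, 39)

(23, 39)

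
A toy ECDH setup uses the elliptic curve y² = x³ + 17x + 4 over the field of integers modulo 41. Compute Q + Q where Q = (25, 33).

(11, 13)

tangent at (25, 33): λ = (3·25² + 17)/(2·33) ≡ 6/25. 25⁻¹ ≡ 23 (mod 41) since 25·23 = 575 ≡ 1, so λ ≡ 6·23 ≡ 15.
  x = λ² - 25 - 25 = 225 - 50 ≡ 11; y = λ·(25 - 11) - 33 ≡ 13. → (11, 13)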